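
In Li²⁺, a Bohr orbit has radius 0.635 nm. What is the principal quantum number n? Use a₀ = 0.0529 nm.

6

r_n = n²a₀/Z ⇒ n² = rZ/a₀ = 0.635 × 3 / 0.0529 ≈ 36.01
n = 6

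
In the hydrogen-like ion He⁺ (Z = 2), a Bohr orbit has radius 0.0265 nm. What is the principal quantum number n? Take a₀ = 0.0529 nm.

r_n = n²a₀/Z ⇒ n² = rZ/a₀ = 0.0265 × 2 / 0.0529 ≈ 1.00
n = 1

1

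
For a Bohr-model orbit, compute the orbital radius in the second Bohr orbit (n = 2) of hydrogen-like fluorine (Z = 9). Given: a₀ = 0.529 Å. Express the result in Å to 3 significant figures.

r_n = n²a₀/Z = 2² × 0.529 / 9
    = 4 × 0.529 / 9 = 0.235 Å

0.235 Å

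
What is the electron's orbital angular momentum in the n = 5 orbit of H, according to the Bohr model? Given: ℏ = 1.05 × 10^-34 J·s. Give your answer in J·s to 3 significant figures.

5.25 × 10^-34 J·s

L_n = nℏ = 5 × 1.05 × 10^-34 = 5.25 × 10^-34 J·s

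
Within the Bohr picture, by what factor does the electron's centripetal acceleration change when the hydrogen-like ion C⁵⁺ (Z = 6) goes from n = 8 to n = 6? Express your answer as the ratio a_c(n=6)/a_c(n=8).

a_c ∝ Z^3 · n^-4; with Z fixed, a_c ∝ n^-4.
a_c(n=6)/a_c(n=8) = (6/8)^-4 = 256/81

256/81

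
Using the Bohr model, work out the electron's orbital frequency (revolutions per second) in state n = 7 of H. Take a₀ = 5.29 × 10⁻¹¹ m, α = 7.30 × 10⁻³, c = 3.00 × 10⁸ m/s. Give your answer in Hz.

r = n²a₀/Z = 2.59 × 10⁻⁹ m, v = Zαc/n = 3.13 × 10⁵ m/s
f = v/(2πr) = 1.92 × 10¹³ Hz

1.92 × 10¹³ Hz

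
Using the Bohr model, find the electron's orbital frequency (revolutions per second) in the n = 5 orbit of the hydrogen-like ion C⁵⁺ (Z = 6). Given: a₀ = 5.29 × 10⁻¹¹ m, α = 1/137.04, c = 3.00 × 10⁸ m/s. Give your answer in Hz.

1.90 × 10¹⁵ Hz

r = n²a₀/Z = 2.20 × 10⁻¹⁰ m, v = Zαc/n = 2.63 × 10⁶ m/s
f = v/(2πr) = 1.90 × 10¹⁵ Hz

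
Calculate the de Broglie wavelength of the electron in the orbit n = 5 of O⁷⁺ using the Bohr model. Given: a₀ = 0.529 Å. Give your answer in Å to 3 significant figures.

The Bohr quantisation condition is nλ = 2πr_n.
r_n = n²a₀/Z = 1.65 Å
λ = 2πr_n/n = 2π·1.65/5 = 2.08 Å

2.08 Å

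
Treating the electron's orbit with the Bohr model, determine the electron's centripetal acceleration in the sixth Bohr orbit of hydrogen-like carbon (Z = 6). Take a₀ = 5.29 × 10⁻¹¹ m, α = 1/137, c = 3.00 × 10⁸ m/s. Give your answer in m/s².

r = n²a₀/Z = 3.17 × 10⁻¹⁰ m, v = Zαc/n = 2.19 × 10⁶ m/s
a = v²/r = (2.19 × 10⁶)² / 3.17 × 10⁻¹⁰ = 1.51 × 10²² m/s²

1.51 × 10²² m/s²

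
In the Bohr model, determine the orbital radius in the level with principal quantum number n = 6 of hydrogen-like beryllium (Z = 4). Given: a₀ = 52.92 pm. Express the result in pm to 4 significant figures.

476.3 pm

r_n = n²a₀/Z = 6² × 52.92 / 4
    = 36 × 52.92 / 4 = 476.3 pm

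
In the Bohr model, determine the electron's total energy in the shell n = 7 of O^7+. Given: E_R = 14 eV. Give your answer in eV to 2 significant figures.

-18 eV

E_n = −E_R·Z²/n² = −14 × 8²/7² = -18 eV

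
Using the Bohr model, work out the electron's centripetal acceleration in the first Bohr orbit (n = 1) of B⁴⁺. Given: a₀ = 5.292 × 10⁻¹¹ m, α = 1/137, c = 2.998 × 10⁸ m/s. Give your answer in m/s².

r = n²a₀/Z = 1.058 × 10⁻¹¹ m, v = Zαc/n = 1.094 × 10⁷ m/s
a = v²/r = (1.094 × 10⁷)² / 1.058 × 10⁻¹¹ = 1.131 × 10²⁵ m/s²

1.131 × 10²⁵ m/s²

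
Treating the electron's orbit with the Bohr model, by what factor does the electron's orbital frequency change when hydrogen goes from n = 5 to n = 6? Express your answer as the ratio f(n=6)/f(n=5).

125/216

f ∝ Z^2 · n^-3; with Z fixed, f ∝ n^-3.
f(n=6)/f(n=5) = (6/5)^-3 = 125/216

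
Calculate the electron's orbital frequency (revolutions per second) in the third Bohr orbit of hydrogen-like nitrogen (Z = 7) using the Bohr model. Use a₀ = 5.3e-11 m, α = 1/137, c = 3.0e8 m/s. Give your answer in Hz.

r = n²a₀/Z = 6.8e-11 m, v = Zαc/n = 5.1e6 m/s
f = v/(2πr) = 1.2e16 Hz

1.2e16 Hz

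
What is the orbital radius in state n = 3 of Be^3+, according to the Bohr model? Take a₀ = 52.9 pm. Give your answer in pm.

119 pm

r_n = n²a₀/Z = 3² × 52.9 / 4
    = 9 × 52.9 / 4 = 119 pm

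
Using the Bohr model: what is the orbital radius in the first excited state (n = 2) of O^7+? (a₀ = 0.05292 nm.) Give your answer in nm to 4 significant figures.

r_n = n²a₀/Z = 2² × 0.05292 / 8
    = 4 × 0.05292 / 8 = 0.02646 nm

0.02646 nm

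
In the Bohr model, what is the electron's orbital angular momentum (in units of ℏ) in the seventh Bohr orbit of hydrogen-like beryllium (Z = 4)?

7

L_n = nℏ, so L/ℏ = n = 7.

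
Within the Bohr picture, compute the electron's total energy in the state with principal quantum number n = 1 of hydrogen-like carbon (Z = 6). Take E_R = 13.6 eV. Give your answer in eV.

E_n = −E_R·Z²/n² = −13.6 × 6²/1² = -490 eV

-490 eV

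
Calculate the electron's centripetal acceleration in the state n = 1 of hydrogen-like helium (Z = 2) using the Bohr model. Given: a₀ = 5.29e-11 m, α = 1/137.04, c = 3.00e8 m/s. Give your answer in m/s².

7.25e23 m/s²

r = n²a₀/Z = 2.65e-11 m, v = Zαc/n = 4.38e6 m/s
a = v²/r = (4.38e6)² / 2.65e-11 = 7.25e23 m/s²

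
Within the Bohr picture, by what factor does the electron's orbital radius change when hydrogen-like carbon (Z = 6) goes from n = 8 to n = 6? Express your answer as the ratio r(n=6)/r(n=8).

r ∝ Z^-1 · n^2; with Z fixed, r ∝ n^2.
r(n=6)/r(n=8) = (6/8)^2 = 9/16

9/16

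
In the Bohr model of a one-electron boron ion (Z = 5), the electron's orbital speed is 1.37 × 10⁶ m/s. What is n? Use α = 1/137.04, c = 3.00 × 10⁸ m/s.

v_n = Zαc/n ⇒ n = Zαc/v = 5 × 0.00730 × 3.00 × 10⁸ / 1.37 × 10⁶ ≈ 7.99
n = 8

8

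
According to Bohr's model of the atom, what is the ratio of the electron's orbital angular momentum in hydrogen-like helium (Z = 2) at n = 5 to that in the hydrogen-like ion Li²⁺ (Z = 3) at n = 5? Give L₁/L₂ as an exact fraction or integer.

L = nℏ is independent of Z.
L₁/L₂ = n₁/n₂ = 5/5 = 1

1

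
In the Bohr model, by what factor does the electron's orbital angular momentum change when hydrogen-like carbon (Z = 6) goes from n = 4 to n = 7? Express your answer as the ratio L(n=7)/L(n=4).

7/4

L = nℏ depends only on n, so L ∝ n.
L(n=7)/L(n=4) = (7/4)^1 = 7/4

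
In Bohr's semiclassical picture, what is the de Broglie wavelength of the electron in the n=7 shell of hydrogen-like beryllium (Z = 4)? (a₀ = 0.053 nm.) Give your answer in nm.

0.58 nm

The Bohr quantisation condition is nλ = 2πr_n.
r_n = n²a₀/Z = 0.65 nm
λ = 2πr_n/n = 2π·0.65/7 = 0.58 nm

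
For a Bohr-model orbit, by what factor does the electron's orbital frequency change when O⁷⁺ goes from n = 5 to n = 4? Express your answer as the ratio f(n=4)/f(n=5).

125/64

f ∝ Z^2 · n^-3; with Z fixed, f ∝ n^-3.
f(n=4)/f(n=5) = (4/5)^-3 = 125/64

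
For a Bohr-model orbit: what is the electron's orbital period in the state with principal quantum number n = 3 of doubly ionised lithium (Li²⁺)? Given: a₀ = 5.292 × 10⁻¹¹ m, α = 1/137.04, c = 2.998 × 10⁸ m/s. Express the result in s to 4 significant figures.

4.560 × 10⁻¹⁶ s

r = n²a₀/Z = 3²·5.292 × 10⁻¹¹/3 = 1.588 × 10⁻¹⁰ m
v = Zαc/n = 3·0.007297·2.998 × 10⁸/3 = 2.188 × 10⁶ m/s
T = 2πr/v = 4.560 × 10⁻¹⁶ s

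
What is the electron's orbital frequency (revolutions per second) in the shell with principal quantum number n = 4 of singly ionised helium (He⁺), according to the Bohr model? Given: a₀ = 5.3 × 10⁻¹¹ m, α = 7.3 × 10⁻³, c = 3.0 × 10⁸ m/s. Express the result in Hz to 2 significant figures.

4.1 × 10¹⁴ Hz

r = n²a₀/Z = 4.2 × 10⁻¹⁰ m, v = Zαc/n = 1.1 × 10⁶ m/s
f = v/(2πr) = 4.1 × 10¹⁴ Hz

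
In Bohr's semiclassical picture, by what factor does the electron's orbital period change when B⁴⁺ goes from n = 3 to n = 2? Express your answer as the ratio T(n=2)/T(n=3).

8/27

T ∝ Z^-2 · n^3; with Z fixed, T ∝ n^3.
T(n=2)/T(n=3) = (2/3)^3 = 8/27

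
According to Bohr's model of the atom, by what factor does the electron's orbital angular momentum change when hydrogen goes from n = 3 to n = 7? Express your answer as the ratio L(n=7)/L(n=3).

L = nℏ depends only on n, so L ∝ n.
L(n=7)/L(n=3) = (7/3)^1 = 7/3

7/3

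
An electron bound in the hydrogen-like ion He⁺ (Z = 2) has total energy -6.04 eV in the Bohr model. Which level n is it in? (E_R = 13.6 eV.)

3

E_n = −E_R Z²/n² ⇒ n² = E_R Z²/(−E_n) = 13.6 × 2² / 6.04 ≈ 9.01
n = 3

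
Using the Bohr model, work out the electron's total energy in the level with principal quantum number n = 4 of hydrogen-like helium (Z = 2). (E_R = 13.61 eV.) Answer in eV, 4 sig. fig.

E_n = −E_R·Z²/n² = −13.61 × 2²/4² = -3.402 eV

-3.402 eV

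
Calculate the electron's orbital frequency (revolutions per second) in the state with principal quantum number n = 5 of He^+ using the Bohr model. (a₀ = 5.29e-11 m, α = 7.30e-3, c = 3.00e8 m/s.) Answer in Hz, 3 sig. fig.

2.11e14 Hz

r = n²a₀/Z = 6.61e-10 m, v = Zαc/n = 8.76e5 m/s
f = v/(2πr) = 2.11e14 Hz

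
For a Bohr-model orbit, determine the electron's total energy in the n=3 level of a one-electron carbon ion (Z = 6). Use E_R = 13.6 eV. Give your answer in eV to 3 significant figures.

E_n = −E_R·Z²/n² = −13.6 × 6²/3² = -54.4 eV

-54.4 eV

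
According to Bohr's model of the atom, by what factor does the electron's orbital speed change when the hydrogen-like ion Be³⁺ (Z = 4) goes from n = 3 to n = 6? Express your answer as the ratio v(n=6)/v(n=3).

1/2

v ∝ Z^1 · n^-1; with Z fixed, v ∝ n^-1.
v(n=6)/v(n=3) = (6/3)^-1 = 1/2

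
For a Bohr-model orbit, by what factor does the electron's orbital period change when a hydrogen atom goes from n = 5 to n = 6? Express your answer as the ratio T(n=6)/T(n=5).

216/125

T ∝ Z^-2 · n^3; with Z fixed, T ∝ n^3.
T(n=6)/T(n=5) = (6/5)^3 = 216/125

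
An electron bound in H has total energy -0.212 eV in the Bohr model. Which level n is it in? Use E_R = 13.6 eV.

E_n = −E_R Z²/n² ⇒ n² = E_R Z²/(−E_n) = 13.6 × 1² / 0.212 ≈ 64.15
n = 8

8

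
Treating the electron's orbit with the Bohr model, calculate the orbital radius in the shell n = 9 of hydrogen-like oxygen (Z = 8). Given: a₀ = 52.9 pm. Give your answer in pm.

536 pm

r_n = n²a₀/Z = 9² × 52.9 / 8
    = 81 × 52.9 / 8 = 536 pm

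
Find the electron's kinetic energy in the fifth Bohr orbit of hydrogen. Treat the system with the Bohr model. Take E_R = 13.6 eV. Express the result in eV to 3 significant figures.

0.544 eV

For a Coulomb orbit the virial theorem gives K = −E_n.
E_n = −E_R·Z²/n², so K = E_R·Z²/n² = 13.6 × 1²/5² = 0.544 eV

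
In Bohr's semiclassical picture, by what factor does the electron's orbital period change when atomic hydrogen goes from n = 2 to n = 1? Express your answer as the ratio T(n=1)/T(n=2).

1/8

T ∝ Z^-2 · n^3; with Z fixed, T ∝ n^3.
T(n=1)/T(n=2) = (1/2)^3 = 1/8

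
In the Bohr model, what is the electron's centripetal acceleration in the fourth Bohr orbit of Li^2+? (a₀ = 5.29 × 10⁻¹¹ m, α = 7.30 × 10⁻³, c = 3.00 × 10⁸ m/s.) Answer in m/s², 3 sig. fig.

r = n²a₀/Z = 2.82 × 10⁻¹⁰ m, v = Zαc/n = 1.64 × 10⁶ m/s
a = v²/r = (1.64 × 10⁶)² / 2.82 × 10⁻¹⁰ = 9.56 × 10²¹ m/s²

9.56 × 10²¹ m/s²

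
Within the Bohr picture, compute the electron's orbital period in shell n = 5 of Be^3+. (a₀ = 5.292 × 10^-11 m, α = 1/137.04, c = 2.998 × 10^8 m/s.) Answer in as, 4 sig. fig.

r = n²a₀/Z = 5²·5.292 × 10^-11/4 = 3.308 × 10^-10 m
v = Zαc/n = 4·0.007297·2.998 × 10^8/5 = 1.750 × 10^6 m/s
T = 2πr/v = 1.187 × 10^-15 s = 1187 as

1187 as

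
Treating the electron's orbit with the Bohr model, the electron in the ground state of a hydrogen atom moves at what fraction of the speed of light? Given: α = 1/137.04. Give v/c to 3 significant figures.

v_n = Zαc/n, so v/c = Zα/n = 1 × 0.00730 / 1 = 0.00730

0.00730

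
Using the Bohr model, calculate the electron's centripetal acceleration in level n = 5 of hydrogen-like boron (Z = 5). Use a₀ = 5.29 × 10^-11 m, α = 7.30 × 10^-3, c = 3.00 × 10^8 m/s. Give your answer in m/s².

1.81 × 10^22 m/s²

r = n²a₀/Z = 2.64 × 10^-10 m, v = Zαc/n = 2.19 × 10^6 m/s
a = v²/r = (2.19 × 10^6)² / 2.64 × 10^-10 = 1.81 × 10^22 m/s²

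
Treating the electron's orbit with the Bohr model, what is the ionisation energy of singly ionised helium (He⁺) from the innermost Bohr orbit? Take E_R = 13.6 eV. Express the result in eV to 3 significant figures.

E_n = −E_R·Z²/n² = −13.6 × 2²/1² eV = -54.4 eV
Ionisation energy = −E_n = 54.4 eV

54.4 eV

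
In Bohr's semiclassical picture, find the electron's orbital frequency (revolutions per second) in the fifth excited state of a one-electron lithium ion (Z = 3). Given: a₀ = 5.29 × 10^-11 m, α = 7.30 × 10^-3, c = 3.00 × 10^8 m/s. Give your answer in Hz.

2.75 × 10^14 Hz

r = n²a₀/Z = 6.35 × 10^-10 m, v = Zαc/n = 1.09 × 10^6 m/s
f = v/(2πr) = 2.75 × 10^14 Hz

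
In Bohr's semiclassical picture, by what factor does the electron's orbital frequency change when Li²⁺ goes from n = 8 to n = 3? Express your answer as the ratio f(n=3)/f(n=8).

512/27

f ∝ Z^2 · n^-3; with Z fixed, f ∝ n^-3.
f(n=3)/f(n=8) = (3/8)^-3 = 512/27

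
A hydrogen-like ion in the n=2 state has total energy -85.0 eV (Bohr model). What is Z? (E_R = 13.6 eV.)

5

E_n = −E_R Z²/n² ⇒ Z² = −E_n n²/E_R = 85.0 × 2² / 13.6 ≈ 25.00
Z = 5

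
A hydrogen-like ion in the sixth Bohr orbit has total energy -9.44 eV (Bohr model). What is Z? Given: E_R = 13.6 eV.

5

E_n = −E_R Z²/n² ⇒ Z² = −E_n n²/E_R = 9.44 × 6² / 13.6 ≈ 24.99
Z = 5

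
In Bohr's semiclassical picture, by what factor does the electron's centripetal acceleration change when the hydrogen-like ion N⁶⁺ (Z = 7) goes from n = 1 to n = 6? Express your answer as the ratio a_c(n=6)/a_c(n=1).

1/1296

a_c ∝ Z^3 · n^-4; with Z fixed, a_c ∝ n^-4.
a_c(n=6)/a_c(n=1) = (6/1)^-4 = 1/1296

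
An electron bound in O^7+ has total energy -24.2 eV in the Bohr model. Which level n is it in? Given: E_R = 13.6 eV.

6

E_n = −E_R Z²/n² ⇒ n² = E_R Z²/(−E_n) = 13.6 × 8² / 24.2 ≈ 35.97
n = 6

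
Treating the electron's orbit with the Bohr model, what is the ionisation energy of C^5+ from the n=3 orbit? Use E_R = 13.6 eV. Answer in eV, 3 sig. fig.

E_n = −E_R·Z²/n² = −13.6 × 6²/3² eV = -54.4 eV
Ionisation energy = −E_n = 54.4 eV

54.4 eV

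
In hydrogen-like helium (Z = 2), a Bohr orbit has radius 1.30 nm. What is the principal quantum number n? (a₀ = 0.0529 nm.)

7

r_n = n²a₀/Z ⇒ n² = rZ/a₀ = 1.30 × 2 / 0.0529 ≈ 49.15
n = 7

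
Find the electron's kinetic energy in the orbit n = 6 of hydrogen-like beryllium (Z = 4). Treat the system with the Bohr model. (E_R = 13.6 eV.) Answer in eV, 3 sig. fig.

6.04 eV

For a Coulomb orbit the virial theorem gives K = −E_n.
E_n = −E_R·Z²/n², so K = E_R·Z²/n² = 13.6 × 4²/6² = 6.04 eV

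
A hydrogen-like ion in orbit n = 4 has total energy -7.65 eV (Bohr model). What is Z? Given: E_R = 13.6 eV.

3

E_n = −E_R Z²/n² ⇒ Z² = −E_n n²/E_R = 7.65 × 4² / 13.6 ≈ 9.00
Z = 3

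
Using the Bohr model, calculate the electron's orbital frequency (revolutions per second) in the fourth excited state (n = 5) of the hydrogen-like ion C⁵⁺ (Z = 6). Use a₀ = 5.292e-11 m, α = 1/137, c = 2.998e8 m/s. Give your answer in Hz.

r = n²a₀/Z = 2.205e-10 m, v = Zαc/n = 2.626e6 m/s
f = v/(2πr) = 1.895e15 Hz

1.895e15 Hz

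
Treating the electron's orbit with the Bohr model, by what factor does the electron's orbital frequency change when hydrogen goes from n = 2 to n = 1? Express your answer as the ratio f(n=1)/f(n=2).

8

f ∝ Z^2 · n^-3; with Z fixed, f ∝ n^-3.
f(n=1)/f(n=2) = (1/2)^-3 = 8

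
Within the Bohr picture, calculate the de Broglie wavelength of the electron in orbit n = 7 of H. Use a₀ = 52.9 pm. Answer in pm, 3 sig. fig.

The Bohr quantisation condition is nλ = 2πr_n.
r_n = n²a₀/Z = 2590 pm
λ = 2πr_n/n = 2π·2590/7 = 2330 pm

2330 pm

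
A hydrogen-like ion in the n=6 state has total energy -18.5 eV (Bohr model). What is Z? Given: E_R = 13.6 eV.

E_n = −E_R Z²/n² ⇒ Z² = −E_n n²/E_R = 18.5 × 6² / 13.6 ≈ 48.97
Z = 7

7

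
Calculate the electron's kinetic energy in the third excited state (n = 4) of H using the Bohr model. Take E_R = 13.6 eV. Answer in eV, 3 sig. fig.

0.850 eV

For a Coulomb orbit the virial theorem gives K = −E_n.
E_n = −E_R·Z²/n², so K = E_R·Z²/n² = 13.6 × 1²/4² = 0.850 eV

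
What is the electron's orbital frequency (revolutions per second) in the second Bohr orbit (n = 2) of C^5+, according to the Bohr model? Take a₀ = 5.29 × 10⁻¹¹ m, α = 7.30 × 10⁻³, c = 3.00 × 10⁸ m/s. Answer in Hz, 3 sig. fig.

r = n²a₀/Z = 3.53 × 10⁻¹¹ m, v = Zαc/n = 6.57 × 10⁶ m/s
f = v/(2πr) = 2.96 × 10¹⁶ Hz

2.96 × 10¹⁶ Hz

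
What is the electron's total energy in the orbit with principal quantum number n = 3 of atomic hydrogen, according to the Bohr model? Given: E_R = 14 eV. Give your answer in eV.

E_n = −E_R·Z²/n² = −14 × 1²/3² = -1.6 eV

-1.6 eV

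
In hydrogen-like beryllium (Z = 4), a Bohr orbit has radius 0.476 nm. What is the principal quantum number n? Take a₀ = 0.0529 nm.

6

r_n = n²a₀/Z ⇒ n² = rZ/a₀ = 0.476 × 4 / 0.0529 ≈ 35.99
n = 6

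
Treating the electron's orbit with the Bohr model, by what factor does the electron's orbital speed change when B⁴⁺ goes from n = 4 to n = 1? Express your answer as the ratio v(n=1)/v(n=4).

4

v ∝ Z^1 · n^-1; with Z fixed, v ∝ n^-1.
v(n=1)/v(n=4) = (1/4)^-1 = 4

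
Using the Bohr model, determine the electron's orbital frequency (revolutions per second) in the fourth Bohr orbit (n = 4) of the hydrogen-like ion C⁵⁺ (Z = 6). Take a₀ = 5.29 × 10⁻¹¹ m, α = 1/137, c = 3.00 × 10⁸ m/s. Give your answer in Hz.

3.71 × 10¹⁵ Hz

r = n²a₀/Z = 1.41 × 10⁻¹⁰ m, v = Zαc/n = 3.28 × 10⁶ m/s
f = v/(2πr) = 3.71 × 10¹⁵ Hz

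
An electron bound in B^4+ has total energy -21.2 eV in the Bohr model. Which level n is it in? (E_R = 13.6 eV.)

4

E_n = −E_R Z²/n² ⇒ n² = E_R Z²/(−E_n) = 13.6 × 5² / 21.2 ≈ 16.04
n = 4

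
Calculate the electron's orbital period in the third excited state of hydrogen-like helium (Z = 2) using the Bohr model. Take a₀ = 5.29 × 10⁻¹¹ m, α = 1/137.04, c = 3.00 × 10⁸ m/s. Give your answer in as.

r = n²a₀/Z = 4²·5.29 × 10⁻¹¹/2 = 4.23 × 10⁻¹⁰ m
v = Zαc/n = 2·0.00730·3.00 × 10⁸/4 = 1.09 × 10⁶ m/s
T = 2πr/v = 2.43 × 10⁻¹⁵ s = 2430 as

2430 as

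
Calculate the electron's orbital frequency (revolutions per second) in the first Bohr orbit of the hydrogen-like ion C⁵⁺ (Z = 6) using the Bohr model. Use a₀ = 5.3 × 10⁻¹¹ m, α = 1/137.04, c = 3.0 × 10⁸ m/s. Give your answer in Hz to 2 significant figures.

r = n²a₀/Z = 8.8 × 10⁻¹² m, v = Zαc/n = 1.3 × 10⁷ m/s
f = v/(2πr) = 2.4 × 10¹⁷ Hz

2.4 × 10¹⁷ Hz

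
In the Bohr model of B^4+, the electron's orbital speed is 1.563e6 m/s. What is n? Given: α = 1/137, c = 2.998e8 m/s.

7

v_n = Zαc/n ⇒ n = Zαc/v = 5 × 0.007299 × 2.998e8 / 1.563e6 ≈ 7.00
n = 7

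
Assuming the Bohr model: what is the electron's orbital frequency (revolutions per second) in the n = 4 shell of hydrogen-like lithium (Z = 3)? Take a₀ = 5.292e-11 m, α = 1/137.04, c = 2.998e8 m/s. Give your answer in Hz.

r = n²a₀/Z = 2.822e-10 m, v = Zαc/n = 1.641e6 m/s
f = v/(2πr) = 9.252e14 Hz

9.252e14 Hz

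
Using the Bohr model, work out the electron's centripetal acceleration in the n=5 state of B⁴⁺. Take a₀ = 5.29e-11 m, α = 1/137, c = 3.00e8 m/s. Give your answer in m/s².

1.81e22 m/s²

r = n²a₀/Z = 2.64e-10 m, v = Zαc/n = 2.19e6 m/s
a = v²/r = (2.19e6)² / 2.64e-10 = 1.81e22 m/s²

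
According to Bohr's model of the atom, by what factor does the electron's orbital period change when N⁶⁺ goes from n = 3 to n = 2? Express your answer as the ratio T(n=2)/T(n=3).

T ∝ Z^-2 · n^3; with Z fixed, T ∝ n^3.
T(n=2)/T(n=3) = (2/3)^3 = 8/27

8/27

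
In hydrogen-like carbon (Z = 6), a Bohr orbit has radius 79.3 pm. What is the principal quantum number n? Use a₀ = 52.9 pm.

3

r_n = n²a₀/Z ⇒ n² = rZ/a₀ = 79.3 × 6 / 52.9 ≈ 8.99
n = 3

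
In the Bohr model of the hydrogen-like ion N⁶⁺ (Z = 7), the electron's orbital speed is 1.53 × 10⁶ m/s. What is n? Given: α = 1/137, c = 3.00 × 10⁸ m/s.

v_n = Zαc/n ⇒ n = Zαc/v = 7 × 0.00730 × 3.00 × 10⁸ / 1.53 × 10⁶ ≈ 10.02
n = 10

10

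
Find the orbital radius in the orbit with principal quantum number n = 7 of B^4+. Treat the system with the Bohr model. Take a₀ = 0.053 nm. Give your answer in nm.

0.52 nm

r_n = n²a₀/Z = 7² × 0.053 / 5
    = 49 × 0.053 / 5 = 0.52 nm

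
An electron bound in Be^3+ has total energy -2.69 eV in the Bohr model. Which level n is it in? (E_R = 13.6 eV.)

9

E_n = −E_R Z²/n² ⇒ n² = E_R Z²/(−E_n) = 13.6 × 4² / 2.69 ≈ 80.89
n = 9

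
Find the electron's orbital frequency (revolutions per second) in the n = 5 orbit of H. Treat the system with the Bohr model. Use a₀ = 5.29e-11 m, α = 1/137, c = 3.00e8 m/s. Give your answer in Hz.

r = n²a₀/Z = 1.32e-9 m, v = Zαc/n = 4.38e5 m/s
f = v/(2πr) = 5.27e13 Hz

5.27e13 Hz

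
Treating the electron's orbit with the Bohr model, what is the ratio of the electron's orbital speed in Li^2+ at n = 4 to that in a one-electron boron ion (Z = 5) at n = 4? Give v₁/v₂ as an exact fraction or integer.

v ∝ Z^1 · n^-1
v₁/v₂ = (3/5)^1 · (4/4)^-1 = 3/5

3/5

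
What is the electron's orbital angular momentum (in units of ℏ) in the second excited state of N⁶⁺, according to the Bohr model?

L_n = nℏ, so L/ℏ = n = 3.

3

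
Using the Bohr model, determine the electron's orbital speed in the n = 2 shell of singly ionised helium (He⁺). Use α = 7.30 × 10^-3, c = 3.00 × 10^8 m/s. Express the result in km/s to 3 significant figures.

2190 km/s

v_n = Zαc/n = 2 × 0.00730 × 3.00 × 10^8 / 2
    = 2190 km/s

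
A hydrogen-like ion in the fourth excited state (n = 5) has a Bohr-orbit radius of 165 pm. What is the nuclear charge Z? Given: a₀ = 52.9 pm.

8

r_n = n²a₀/Z ⇒ Z = n²a₀/r = 5² × 52.9 / 165 ≈ 8.02
Z = 8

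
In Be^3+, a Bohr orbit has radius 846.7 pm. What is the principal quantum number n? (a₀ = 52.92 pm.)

r_n = n²a₀/Z ⇒ n² = rZ/a₀ = 846.7 × 4 / 52.92 ≈ 64.00
n = 8

8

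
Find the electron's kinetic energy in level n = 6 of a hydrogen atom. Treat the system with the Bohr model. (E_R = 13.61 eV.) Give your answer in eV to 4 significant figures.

0.3781 eV

For a Coulomb orbit the virial theorem gives K = −E_n.
E_n = −E_R·Z²/n², so K = E_R·Z²/n² = 13.61 × 1²/6² = 0.3781 eV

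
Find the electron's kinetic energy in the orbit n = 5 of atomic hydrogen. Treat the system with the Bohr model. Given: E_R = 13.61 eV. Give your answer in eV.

0.5444 eV

For a Coulomb orbit the virial theorem gives K = −E_n.
E_n = −E_R·Z²/n², so K = E_R·Z²/n² = 13.61 × 1²/5² = 0.5444 eV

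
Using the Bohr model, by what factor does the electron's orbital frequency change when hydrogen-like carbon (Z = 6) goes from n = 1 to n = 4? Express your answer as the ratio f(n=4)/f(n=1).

f ∝ Z^2 · n^-3; with Z fixed, f ∝ n^-3.
f(n=4)/f(n=1) = (4/1)^-3 = 1/64

1/64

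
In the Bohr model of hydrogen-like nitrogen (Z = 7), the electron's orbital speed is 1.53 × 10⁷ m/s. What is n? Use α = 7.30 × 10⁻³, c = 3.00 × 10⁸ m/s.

v_n = Zαc/n ⇒ n = Zαc/v = 7 × 0.00730 × 3.00 × 10⁸ / 1.53 × 10⁷ ≈ 1.00
n = 1

1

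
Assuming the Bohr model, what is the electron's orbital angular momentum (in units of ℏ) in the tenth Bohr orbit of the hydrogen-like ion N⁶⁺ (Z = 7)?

L_n = nℏ, so L/ℏ = n = 10.

10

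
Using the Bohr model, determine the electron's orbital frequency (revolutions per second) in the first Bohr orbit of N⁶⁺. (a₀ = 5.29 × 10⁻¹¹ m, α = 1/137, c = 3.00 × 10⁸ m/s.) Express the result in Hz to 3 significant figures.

3.23 × 10¹⁷ Hz

r = n²a₀/Z = 7.56 × 10⁻¹² m, v = Zαc/n = 1.53 × 10⁷ m/s
f = v/(2πr) = 3.23 × 10¹⁷ Hz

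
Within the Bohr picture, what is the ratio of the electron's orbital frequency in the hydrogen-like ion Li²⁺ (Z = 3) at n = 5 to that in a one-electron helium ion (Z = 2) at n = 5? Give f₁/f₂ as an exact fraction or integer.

f ∝ Z^2 · n^-3
f₁/f₂ = (3/2)^2 · (5/5)^-3 = 9/4

9/4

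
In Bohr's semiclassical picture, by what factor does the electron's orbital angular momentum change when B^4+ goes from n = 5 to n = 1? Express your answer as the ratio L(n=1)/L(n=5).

L = nℏ depends only on n, so L ∝ n.
L(n=1)/L(n=5) = (1/5)^1 = 1/5

1/5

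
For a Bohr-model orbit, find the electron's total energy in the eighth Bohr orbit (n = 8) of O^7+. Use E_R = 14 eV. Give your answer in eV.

-14 eV

E_n = −E_R·Z²/n² = −14 × 8²/8² = -14 eV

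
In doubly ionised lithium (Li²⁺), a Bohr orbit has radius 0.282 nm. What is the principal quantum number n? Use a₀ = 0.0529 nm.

r_n = n²a₀/Z ⇒ n² = rZ/a₀ = 0.282 × 3 / 0.0529 ≈ 15.99
n = 4

4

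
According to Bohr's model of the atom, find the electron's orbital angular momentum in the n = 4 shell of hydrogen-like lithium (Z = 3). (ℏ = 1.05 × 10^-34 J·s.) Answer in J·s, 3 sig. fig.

4.20 × 10^-34 J·s

L_n = nℏ = 4 × 1.05 × 10^-34 = 4.20 × 10^-34 J·s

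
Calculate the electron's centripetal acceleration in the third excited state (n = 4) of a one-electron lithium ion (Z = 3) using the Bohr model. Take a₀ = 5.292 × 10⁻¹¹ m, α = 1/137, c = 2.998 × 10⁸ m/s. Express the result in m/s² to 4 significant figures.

r = n²a₀/Z = 2.822 × 10⁻¹⁰ m, v = Zαc/n = 1.641 × 10⁶ m/s
a = v²/r = (1.641 × 10⁶)² / 2.822 × 10⁻¹⁰ = 9.544 × 10²¹ m/s²

9.544 × 10²¹ m/s²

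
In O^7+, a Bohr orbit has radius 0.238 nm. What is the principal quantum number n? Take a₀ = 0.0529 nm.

6

r_n = n²a₀/Z ⇒ n² = rZ/a₀ = 0.238 × 8 / 0.0529 ≈ 35.99
n = 6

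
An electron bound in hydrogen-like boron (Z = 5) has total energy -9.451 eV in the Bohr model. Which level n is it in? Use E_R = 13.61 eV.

6

E_n = −E_R Z²/n² ⇒ n² = E_R Z²/(−E_n) = 13.61 × 5² / 9.451 ≈ 36.00
n = 6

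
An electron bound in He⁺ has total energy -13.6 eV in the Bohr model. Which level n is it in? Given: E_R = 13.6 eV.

2

E_n = −E_R Z²/n² ⇒ n² = E_R Z²/(−E_n) = 13.6 × 2² / 13.6 ≈ 4.00
n = 2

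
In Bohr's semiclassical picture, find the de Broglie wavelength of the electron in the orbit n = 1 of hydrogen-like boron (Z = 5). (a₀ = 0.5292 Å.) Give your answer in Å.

The Bohr quantisation condition is nλ = 2πr_n.
r_n = n²a₀/Z = 0.1058 Å
λ = 2πr_n/n = 2π·0.1058/1 = 0.6650 Å

0.6650 Å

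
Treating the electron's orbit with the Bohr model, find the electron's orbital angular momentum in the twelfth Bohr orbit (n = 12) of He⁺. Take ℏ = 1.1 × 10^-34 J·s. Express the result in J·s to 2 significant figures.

1.3 × 10^-33 J·s

L_n = nℏ = 12 × 1.1 × 10^-34 = 1.3 × 10^-33 J·s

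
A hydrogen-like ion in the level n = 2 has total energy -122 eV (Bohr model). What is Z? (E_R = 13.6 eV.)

E_n = −E_R Z²/n² ⇒ Z² = −E_n n²/E_R = 122 × 2² / 13.6 ≈ 35.88
Z = 6

6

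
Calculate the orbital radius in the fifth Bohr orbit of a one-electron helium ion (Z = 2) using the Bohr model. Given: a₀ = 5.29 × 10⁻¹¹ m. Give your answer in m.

6.61 × 10⁻¹⁰ m

r_n = n²a₀/Z = 5² × 5.29 × 10⁻¹¹ / 2
    = 25 × 5.29 × 10⁻¹¹ / 2 = 6.61 × 10⁻¹⁰ m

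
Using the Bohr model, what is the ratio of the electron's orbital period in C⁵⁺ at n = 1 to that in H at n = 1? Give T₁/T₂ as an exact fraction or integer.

1/36

T ∝ Z^-2 · n^3
T₁/T₂ = (6/1)^-2 · (1/1)^3 = 1/36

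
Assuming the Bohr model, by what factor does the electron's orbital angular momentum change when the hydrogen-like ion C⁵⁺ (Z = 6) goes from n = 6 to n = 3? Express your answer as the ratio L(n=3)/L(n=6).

L = nℏ depends only on n, so L ∝ n.
L(n=3)/L(n=6) = (3/6)^1 = 1/2

1/2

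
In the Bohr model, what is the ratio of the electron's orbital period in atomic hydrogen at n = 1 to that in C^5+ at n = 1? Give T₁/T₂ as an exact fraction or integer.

T ∝ Z^-2 · n^3
T₁/T₂ = (1/6)^-2 · (1/1)^3 = 36

36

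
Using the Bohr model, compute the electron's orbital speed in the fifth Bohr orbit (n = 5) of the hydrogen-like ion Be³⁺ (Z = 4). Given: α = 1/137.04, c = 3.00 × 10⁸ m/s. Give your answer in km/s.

v_n = Zαc/n = 4 × 0.00730 × 3.00 × 10⁸ / 5
    = 1750 km/s

1750 km/s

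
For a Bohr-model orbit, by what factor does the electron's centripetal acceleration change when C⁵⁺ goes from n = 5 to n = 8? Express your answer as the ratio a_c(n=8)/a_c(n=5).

625/4096

a_c ∝ Z^3 · n^-4; with Z fixed, a_c ∝ n^-4.
a_c(n=8)/a_c(n=5) = (8/5)^-4 = 625/4096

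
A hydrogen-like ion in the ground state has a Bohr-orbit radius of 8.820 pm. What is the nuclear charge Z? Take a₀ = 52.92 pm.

6

r_n = n²a₀/Z ⇒ Z = n²a₀/r = 1² × 52.92 / 8.820 ≈ 6.00
Z = 6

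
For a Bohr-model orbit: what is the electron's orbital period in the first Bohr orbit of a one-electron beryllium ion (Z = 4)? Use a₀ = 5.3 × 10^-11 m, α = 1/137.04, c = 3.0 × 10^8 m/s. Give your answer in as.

9.5 as

r = n²a₀/Z = 1²·5.3 × 10^-11/4 = 1.3 × 10^-11 m
v = Zαc/n = 4·0.0073·3.0 × 10^8/1 = 8.8 × 10^6 m/s
T = 2πr/v = 9.5 × 10^-18 s = 9.5 as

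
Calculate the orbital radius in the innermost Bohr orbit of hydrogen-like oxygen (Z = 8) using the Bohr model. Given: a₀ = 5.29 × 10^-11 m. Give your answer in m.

6.61 × 10^-12 m

r_n = n²a₀/Z = 1² × 5.29 × 10^-11 / 8
    = 1 × 5.29 × 10^-11 / 8 = 6.61 × 10^-12 m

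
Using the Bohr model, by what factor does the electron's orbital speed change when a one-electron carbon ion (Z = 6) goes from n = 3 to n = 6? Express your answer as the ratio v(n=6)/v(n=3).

v ∝ Z^1 · n^-1; with Z fixed, v ∝ n^-1.
v(n=6)/v(n=3) = (6/3)^-1 = 1/2

1/2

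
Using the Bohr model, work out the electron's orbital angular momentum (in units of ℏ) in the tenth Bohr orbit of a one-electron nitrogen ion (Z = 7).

L_n = nℏ, so L/ℏ = n = 10.

10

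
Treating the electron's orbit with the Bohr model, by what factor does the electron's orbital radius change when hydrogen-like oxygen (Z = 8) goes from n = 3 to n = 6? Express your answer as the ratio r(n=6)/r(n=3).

r ∝ Z^-1 · n^2; with Z fixed, r ∝ n^2.
r(n=6)/r(n=3) = (6/3)^2 = 4

4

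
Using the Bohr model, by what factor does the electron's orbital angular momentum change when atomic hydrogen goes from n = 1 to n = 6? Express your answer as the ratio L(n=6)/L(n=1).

L = nℏ depends only on n, so L ∝ n.
L(n=6)/L(n=1) = (6/1)^1 = 6

6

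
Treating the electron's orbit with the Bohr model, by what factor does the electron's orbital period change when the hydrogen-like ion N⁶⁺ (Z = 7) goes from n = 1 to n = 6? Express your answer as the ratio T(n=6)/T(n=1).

216

T ∝ Z^-2 · n^3; with Z fixed, T ∝ n^3.
T(n=6)/T(n=1) = (6/1)^3 = 216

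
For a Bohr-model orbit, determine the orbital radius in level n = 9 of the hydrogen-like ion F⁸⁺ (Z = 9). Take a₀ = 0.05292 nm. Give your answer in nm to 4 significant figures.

r_n = n²a₀/Z = 9² × 0.05292 / 9
    = 81 × 0.05292 / 9 = 0.4763 nm

0.4763 nm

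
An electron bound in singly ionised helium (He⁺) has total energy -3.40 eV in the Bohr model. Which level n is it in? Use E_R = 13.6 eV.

E_n = −E_R Z²/n² ⇒ n² = E_R Z²/(−E_n) = 13.6 × 2² / 3.40 ≈ 16.00
n = 4

4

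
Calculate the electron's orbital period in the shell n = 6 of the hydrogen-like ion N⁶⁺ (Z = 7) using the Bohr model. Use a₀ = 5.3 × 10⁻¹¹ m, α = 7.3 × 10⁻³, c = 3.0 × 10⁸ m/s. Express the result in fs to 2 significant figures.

r = n²a₀/Z = 6²·5.3 × 10⁻¹¹/7 = 2.7 × 10⁻¹⁰ m
v = Zαc/n = 7·0.0073·3.0 × 10⁸/6 = 2.6 × 10⁶ m/s
T = 2πr/v = 6.7 × 10⁻¹⁶ s = 0.67 fs

0.67 fs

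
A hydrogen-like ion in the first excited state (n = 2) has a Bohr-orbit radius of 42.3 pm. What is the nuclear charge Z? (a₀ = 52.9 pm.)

r_n = n²a₀/Z ⇒ Z = n²a₀/r = 2² × 52.9 / 42.3 ≈ 5.00
Z = 5

5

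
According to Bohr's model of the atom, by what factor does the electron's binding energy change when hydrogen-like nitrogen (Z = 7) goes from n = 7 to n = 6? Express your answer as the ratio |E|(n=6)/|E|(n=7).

|E| ∝ Z^2 · n^-2; with Z fixed, |E| ∝ n^-2.
|E|(n=6)/|E|(n=7) = (6/7)^-2 = 49/36

49/36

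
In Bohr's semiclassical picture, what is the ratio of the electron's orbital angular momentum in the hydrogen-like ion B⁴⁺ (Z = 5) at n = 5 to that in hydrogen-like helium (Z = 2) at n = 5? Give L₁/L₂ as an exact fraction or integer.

L = nℏ is independent of Z.
L₁/L₂ = n₁/n₂ = 5/5 = 1

1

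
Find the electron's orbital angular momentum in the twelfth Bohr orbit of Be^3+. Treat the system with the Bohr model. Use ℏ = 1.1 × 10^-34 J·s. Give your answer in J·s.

1.3 × 10^-33 J·s

L_n = nℏ = 12 × 1.1 × 10^-34 = 1.3 × 10^-33 J·s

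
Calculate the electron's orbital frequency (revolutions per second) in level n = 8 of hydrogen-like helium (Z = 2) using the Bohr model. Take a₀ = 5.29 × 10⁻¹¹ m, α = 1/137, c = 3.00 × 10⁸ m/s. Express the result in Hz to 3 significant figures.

r = n²a₀/Z = 1.69 × 10⁻⁹ m, v = Zαc/n = 5.47 × 10⁵ m/s
f = v/(2πr) = 5.15 × 10¹³ Hz

5.15 × 10¹³ Hz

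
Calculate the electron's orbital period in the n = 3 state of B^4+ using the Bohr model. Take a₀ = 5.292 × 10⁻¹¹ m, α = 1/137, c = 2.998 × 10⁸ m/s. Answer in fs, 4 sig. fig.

r = n²a₀/Z = 3²·5.292 × 10⁻¹¹/5 = 9.526 × 10⁻¹¹ m
v = Zαc/n = 5·0.007299·2.998 × 10⁸/3 = 3.647 × 10⁶ m/s
T = 2πr/v = 1.641 × 10⁻¹⁶ s = 0.1641 fs

0.1641 fs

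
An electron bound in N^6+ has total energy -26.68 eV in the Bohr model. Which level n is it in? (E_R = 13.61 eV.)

5

E_n = −E_R Z²/n² ⇒ n² = E_R Z²/(−E_n) = 13.61 × 7² / 26.68 ≈ 25.00
n = 5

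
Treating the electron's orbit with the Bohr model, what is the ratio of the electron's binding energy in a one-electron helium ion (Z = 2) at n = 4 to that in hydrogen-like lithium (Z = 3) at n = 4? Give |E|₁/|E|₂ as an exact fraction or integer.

4/9

|E| ∝ Z^2 · n^-2
|E|₁/|E|₂ = (2/3)^2 · (4/4)^-2 = 4/9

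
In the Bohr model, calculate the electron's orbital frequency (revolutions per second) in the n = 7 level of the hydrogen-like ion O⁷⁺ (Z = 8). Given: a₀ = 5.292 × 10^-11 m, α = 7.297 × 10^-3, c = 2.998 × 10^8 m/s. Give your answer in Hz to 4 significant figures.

r = n²a₀/Z = 3.241 × 10^-10 m, v = Zαc/n = 2.500 × 10^6 m/s
f = v/(2πr) = 1.228 × 10^15 Hz

1.228 × 10^15 Hz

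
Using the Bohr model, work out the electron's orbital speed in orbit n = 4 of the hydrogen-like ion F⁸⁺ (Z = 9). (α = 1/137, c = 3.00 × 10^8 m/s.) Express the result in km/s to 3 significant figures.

v_n = Zαc/n = 9 × 0.00730 × 3.00 × 10^8 / 4
    = 4930 km/s

4930 km/s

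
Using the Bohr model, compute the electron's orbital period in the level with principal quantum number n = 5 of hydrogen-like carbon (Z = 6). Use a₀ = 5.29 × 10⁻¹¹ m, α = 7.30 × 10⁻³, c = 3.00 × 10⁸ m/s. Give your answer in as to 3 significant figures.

r = n²a₀/Z = 5²·5.29 × 10⁻¹¹/6 = 2.20 × 10⁻¹⁰ m
v = Zαc/n = 6·0.00730·3.00 × 10⁸/5 = 2.63 × 10⁶ m/s
T = 2πr/v = 5.27 × 10⁻¹⁶ s = 527 as

527 as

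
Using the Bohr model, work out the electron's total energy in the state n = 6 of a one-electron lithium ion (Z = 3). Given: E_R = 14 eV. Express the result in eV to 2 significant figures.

E_n = −E_R·Z²/n² = −14 × 3²/6² = -3.5 eV

-3.5 eV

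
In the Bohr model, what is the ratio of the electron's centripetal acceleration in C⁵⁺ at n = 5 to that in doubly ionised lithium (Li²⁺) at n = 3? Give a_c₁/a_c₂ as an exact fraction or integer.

a_c ∝ Z^3 · n^-4
a_c₁/a_c₂ = (6/3)^3 · (5/3)^-4 = 648/625

648/625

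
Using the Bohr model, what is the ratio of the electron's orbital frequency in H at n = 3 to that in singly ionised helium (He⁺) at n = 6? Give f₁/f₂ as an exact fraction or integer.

2

f ∝ Z^2 · n^-3
f₁/f₂ = (1/2)^2 · (3/6)^-3 = 2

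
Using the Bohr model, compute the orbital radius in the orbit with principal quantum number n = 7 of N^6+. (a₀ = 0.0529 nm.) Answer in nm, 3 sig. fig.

r_n = n²a₀/Z = 7² × 0.0529 / 7
    = 49 × 0.0529 / 7 = 0.370 nm

0.370 nm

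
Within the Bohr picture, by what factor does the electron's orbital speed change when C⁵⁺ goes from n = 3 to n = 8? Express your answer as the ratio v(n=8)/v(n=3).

v ∝ Z^1 · n^-1; with Z fixed, v ∝ n^-1.
v(n=8)/v(n=3) = (8/3)^-1 = 3/8

3/8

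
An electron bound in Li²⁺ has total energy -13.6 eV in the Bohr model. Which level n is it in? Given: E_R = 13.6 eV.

3

E_n = −E_R Z²/n² ⇒ n² = E_R Z²/(−E_n) = 13.6 × 3² / 13.6 ≈ 9.00
n = 3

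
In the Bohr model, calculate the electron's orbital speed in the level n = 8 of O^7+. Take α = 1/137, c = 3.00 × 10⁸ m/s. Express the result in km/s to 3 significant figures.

2190 km/s

v_n = Zαc/n = 8 × 0.00730 × 3.00 × 10⁸ / 8
    = 2190 km/s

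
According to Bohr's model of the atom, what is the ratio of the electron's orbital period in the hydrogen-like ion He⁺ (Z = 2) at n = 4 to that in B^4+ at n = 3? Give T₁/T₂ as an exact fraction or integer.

400/27

T ∝ Z^-2 · n^3
T₁/T₂ = (2/5)^-2 · (4/3)^3 = 400/27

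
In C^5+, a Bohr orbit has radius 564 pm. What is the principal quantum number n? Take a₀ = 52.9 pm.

8

r_n = n²a₀/Z ⇒ n² = rZ/a₀ = 564 × 6 / 52.9 ≈ 63.97
n = 8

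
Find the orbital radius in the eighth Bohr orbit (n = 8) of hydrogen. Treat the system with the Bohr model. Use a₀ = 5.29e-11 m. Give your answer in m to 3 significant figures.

r_n = n²a₀/Z = 8² × 5.29e-11 / 1
    = 64 × 5.29e-11 / 1 = 3.39e-9 m

3.39e-9 m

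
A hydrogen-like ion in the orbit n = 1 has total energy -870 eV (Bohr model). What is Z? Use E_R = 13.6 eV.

E_n = −E_R Z²/n² ⇒ Z² = −E_n n²/E_R = 870 × 1² / 13.6 ≈ 63.97
Z = 8

8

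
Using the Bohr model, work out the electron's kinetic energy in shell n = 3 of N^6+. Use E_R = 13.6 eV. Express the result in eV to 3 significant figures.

For a Coulomb orbit the virial theorem gives K = −E_n.
E_n = −E_R·Z²/n², so K = E_R·Z²/n² = 13.6 × 7²/3² = 74.0 eV

74.0 eV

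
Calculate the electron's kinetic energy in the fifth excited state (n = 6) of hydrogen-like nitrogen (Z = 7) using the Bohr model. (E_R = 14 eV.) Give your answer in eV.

For a Coulomb orbit the virial theorem gives K = −E_n.
E_n = −E_R·Z²/n², so K = E_R·Z²/n² = 14 × 7²/6² = 19 eV

19 eV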